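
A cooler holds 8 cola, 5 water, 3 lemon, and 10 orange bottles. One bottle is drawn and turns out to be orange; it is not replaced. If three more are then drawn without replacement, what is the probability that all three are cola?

14/575

With the first bottle removed, 8 cola remain out of 25.
P = 8/25 × 7/24 × 6/23 = 336/13800 = 14/575.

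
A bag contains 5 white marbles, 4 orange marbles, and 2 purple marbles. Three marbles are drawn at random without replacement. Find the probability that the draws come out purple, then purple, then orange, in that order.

Chain rule:
P = 2/11 × 1/10 × 4/9 = 8/990 = 4/495.

4/495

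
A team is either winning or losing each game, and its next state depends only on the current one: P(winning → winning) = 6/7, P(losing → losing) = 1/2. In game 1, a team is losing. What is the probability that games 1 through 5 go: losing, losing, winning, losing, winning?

Game 1 is given. For each transition, use the conditional probability from the current state:
P(losing | losing) = 1/2; P(winning | losing) = 1/2; P(losing | winning) = 1/7; P(winning | losing) = 1/2.
P = 1/2 × 1/2 × 1/7 × 1/2 = 1/56.

1/56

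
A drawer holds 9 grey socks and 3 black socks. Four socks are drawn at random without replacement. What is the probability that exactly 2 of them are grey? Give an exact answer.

One ordering (grey drawn first) has probability 9/12 × 8/11 × 3/10 × 2/9 = 432/11880 = 2/55.
There are C(4,2) = 6 such orderings, each equally likely, so P = 6 × 2/55 = 12/55.

12/55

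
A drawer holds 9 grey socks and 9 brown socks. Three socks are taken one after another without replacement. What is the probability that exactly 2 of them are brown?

27/68

One ordering (brown drawn first) has probability 9/18 × 8/17 × 9/16 = 648/4896 = 9/68.
There are C(3,2) = 3 such orderings, each equally likely, so P = 3 × 9/68 = 27/68.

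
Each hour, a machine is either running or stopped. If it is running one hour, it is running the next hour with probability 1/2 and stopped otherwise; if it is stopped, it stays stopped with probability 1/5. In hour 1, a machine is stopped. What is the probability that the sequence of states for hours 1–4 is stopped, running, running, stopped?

Hour 1 is given. For each transition, use the conditional probability from the current state:
P(running | stopped) = 4/5; P(running | running) = 1/2; P(stopped | running) = 1/2.
P = 4/5 × 1/2 × 1/2 = 4/20 = 1/5.

1/5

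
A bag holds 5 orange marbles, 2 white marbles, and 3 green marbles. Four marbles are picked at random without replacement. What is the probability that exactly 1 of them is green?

1/2

One ordering (green drawn first) has probability 3/10 × 7/9 × 6/8 × 5/7 = 630/5040 = 1/8.
There are C(4,1) = 4 such orderings, each equally likely, so P = 4 × 1/8 = 1/2.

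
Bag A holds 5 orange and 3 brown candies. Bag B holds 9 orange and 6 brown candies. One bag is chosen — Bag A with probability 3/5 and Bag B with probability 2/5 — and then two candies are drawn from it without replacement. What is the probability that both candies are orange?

123/350

From Bag A: P(both orange) = (5/8)(4/7) = 5/14.
From Bag B: P(both orange) = (9/15)(8/14) = 12/35.
Total probability = (3/5)(5/14) + (2/5)(12/35) = 123/350.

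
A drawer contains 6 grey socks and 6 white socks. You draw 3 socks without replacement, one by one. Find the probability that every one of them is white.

1/11

P = 6/12 × 5/11 × 4/10 = 120/1320 = 1/11.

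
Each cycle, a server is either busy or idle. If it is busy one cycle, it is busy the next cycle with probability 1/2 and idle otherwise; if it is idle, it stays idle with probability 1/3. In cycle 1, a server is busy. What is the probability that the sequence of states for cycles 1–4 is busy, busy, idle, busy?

Cycle 1 is given. For each transition, use the conditional probability from the current state:
P(busy | busy) = 1/2; P(idle | busy) = 1/2; P(busy | idle) = 2/3.
P = 1/2 × 1/2 × 2/3 = 2/12 = 1/6.

1/6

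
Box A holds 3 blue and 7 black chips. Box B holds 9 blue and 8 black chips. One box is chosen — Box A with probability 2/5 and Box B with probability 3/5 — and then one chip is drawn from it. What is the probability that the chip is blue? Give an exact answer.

From Box A: P(blue) = 3/10.
From Box B: P(blue) = 9/17.
Total probability = (2/5)(3/10) + (3/5)(9/17) = 186/425.

186/425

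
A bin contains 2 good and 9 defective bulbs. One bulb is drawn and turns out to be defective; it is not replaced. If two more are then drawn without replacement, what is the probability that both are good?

1/45

With the first bulb removed, 2 good remain out of 10.
P = 2/10 × 1/9 = 2/90 = 1/45.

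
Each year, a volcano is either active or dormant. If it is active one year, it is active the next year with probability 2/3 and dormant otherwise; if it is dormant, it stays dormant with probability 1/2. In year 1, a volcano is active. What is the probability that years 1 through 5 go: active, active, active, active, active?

Year 1 is given. For each transition, use the conditional probability from the current state:
P(active | active) = 2/3; P(active | active) = 2/3; P(active | active) = 2/3; P(active | active) = 2/3.
P = 2/3 × 2/3 × 2/3 × 2/3 = 16/81.

16/81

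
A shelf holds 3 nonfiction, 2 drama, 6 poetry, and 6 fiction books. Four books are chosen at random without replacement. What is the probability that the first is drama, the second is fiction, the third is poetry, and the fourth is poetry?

3/476

Multiply the probability of each draw given the previous ones:
P = 2/17 × 6/16 × 6/15 × 5/14 = 360/57120 = 3/476.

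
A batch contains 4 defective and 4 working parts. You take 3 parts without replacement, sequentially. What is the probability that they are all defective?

1/14

P(all defective) = 4/8 × 3/7 × 2/6 = 24/336 = 1/14.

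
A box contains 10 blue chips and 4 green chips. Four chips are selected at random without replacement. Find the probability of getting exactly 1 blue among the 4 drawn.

One ordering (blue drawn first) has probability 10/14 × 4/13 × 3/12 × 2/11 = 240/24024 = 10/1001.
There are C(4,1) = 4 such orderings, each equally likely, so P = 4 × 10/1001 = 40/1001.

40/1001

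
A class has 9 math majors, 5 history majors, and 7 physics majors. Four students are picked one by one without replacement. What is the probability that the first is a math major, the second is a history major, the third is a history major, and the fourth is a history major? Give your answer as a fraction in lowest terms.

1/266

Chain rule:
P = 9/21 × 5/20 × 4/19 × 3/18 = 540/143640 = 1/266.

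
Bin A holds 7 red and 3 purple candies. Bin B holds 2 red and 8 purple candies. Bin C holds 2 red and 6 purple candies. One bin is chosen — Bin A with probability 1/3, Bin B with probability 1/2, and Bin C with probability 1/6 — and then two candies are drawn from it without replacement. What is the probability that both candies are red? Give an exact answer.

From Bin A: P(both red) = (7/10)(6/9) = 7/15.
From Bin B: P(both red) = (2/10)(1/9) = 1/45.
From Bin C: P(both red) = (2/8)(1/7) = 1/28.
Total probability = (1/3)(7/15) + (1/2)(1/45) + (1/6)(1/28) = 29/168.

29/168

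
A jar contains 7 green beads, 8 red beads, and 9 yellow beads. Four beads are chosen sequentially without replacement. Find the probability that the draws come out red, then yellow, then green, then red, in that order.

7/506

Multiply the probability of each draw given the previous ones:
P = 8/24 × 9/23 × 7/22 × 7/21 = 3528/255024 = 7/506.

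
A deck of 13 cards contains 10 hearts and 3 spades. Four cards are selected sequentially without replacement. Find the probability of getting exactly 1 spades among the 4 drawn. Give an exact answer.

One ordering (a spade drawn first) has probability 3/13 × 10/12 × 9/11 × 8/10 = 2160/17160 = 18/143.
There are C(4,1) = 4 such orderings, each equally likely, so P = 4 × 18/143 = 72/143.

72/143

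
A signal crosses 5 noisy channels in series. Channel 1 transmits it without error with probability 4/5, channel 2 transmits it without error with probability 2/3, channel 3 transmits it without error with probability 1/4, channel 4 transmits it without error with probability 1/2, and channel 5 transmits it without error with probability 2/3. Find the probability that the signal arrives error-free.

The events are sequential, so multiply the conditional probabilities:
P = 4/5 × 2/3 × 1/4 × 1/2 × 2/3 = 16/360 = 2/45.

2/45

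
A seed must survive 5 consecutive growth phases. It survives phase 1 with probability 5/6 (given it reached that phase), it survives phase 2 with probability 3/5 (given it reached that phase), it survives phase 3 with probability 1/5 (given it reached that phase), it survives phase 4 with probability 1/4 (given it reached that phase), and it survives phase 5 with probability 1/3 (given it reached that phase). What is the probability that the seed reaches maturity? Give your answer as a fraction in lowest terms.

Multiplying along the chain,
P = 5/6 × 3/5 × 1/5 × 1/4 × 1/3 = 15/1800 = 1/120.

1/120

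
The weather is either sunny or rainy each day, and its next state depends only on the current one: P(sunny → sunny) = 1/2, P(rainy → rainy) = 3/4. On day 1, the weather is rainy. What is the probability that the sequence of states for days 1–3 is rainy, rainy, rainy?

9/16

Day 1 is given. For each transition, use the conditional probability from the current state:
P(rainy | rainy) = 3/4; P(rainy | rainy) = 3/4.
P = 3/4 × 3/4 = 9/16.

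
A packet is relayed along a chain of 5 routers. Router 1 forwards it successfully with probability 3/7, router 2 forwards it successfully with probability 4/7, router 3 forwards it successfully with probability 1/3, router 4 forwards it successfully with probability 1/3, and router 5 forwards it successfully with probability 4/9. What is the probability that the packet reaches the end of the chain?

Multiplying along the chain,
P = 3/7 × 4/7 × 1/3 × 1/3 × 4/9 = 48/3969 = 16/1323.

16/1323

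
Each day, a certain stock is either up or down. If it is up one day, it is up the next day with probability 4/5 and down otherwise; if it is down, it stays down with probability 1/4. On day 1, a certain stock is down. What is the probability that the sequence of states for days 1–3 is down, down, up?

Day 1 is given. For each transition, use the conditional probability from the current state:
P(down | down) = 1/4; P(up | down) = 3/4.
P = 1/4 × 3/4 = 3/16.

3/16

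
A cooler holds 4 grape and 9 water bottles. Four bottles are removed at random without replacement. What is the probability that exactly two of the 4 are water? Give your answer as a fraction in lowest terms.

216/715

One ordering (water drawn first) has probability 9/13 × 8/12 × 4/11 × 3/10 = 864/17160 = 36/715.
There are C(4,2) = 6 such orderings, each equally likely, so P = 6 × 36/715 = 216/715.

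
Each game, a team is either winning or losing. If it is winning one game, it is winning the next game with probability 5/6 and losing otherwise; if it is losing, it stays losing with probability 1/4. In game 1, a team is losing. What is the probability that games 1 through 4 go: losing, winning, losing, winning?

3/32

Game 1 is given. For each transition, use the conditional probability from the current state:
P(winning | losing) = 3/4; P(losing | winning) = 1/6; P(winning | losing) = 3/4.
P = 3/4 × 1/6 × 3/4 = 9/96 = 3/32.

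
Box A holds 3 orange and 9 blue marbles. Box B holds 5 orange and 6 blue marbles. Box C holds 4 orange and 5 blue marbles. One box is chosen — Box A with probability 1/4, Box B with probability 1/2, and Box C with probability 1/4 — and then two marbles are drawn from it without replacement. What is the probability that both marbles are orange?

19/132

From Box A: P(both orange) = (3/12)(2/11) = 1/22.
From Box B: P(both orange) = (5/11)(4/10) = 2/11.
From Box C: P(both orange) = (4/9)(3/8) = 1/6.
Total probability = (1/4)(1/22) + (1/2)(2/11) + (1/4)(1/6) = 19/132.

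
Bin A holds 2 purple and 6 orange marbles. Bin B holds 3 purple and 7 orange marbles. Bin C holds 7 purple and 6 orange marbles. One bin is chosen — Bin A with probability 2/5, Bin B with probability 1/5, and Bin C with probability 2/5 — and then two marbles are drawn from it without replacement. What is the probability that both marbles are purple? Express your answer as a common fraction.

From Bin A: P(both purple) = (2/8)(1/7) = 1/28.
From Bin B: P(both purple) = (3/10)(2/9) = 1/15.
From Bin C: P(both purple) = (7/13)(6/12) = 7/26.
Total probability = (2/5)(1/28) + (1/5)(1/15) + (2/5)(7/26) = 1847/13650.

1847/13650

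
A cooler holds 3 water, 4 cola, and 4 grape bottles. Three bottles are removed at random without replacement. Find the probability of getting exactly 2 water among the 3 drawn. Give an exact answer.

8/55

One ordering (water drawn first) has probability 3/11 × 2/10 × 8/9 = 48/990 = 8/165.
There are C(3,2) = 3 such orderings, each equally likely, so P = 3 × 8/165 = 8/55.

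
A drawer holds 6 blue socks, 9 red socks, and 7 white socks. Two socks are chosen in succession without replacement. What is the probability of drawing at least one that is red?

51/77

P(no red) = 13/22 × 12/21 = 156/462 = 26/77.
P(at least one) = 1 − 26/77 = 51/77.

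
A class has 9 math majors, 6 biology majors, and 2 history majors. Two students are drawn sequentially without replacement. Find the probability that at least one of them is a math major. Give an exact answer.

P(no math majors) = 8/17 × 7/16 = 56/272 = 7/34.
P(at least one) = 1 − 7/34 = 27/34.

27/34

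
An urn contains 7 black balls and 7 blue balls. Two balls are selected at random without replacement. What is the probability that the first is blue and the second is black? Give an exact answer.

7/26

Chain rule:
P = 7/14 × 7/13 = 49/182 = 7/26.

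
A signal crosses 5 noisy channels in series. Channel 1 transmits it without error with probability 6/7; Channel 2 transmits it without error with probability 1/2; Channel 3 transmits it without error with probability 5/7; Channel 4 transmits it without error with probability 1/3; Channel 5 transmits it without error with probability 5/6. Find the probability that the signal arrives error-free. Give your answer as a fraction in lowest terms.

25/294

The events are sequential, so multiply the conditional probabilities:
P = 6/7 × 1/2 × 5/7 × 1/3 × 5/6 = 150/1764 = 25/294.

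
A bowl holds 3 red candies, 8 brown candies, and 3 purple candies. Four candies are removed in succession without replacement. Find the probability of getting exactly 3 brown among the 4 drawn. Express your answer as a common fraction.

48/143

One ordering (brown drawn first) has probability 8/14 × 7/13 × 6/12 × 6/11 = 2016/24024 = 12/143.
There are C(4,3) = 4 such orderings, each equally likely, so P = 4 × 12/143 = 48/143.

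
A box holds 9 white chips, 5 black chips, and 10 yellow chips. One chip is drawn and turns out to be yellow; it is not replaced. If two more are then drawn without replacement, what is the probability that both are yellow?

36/253

After the first draw, 9 of the remaining 23 chips are yellow.
P = 9/23 × 8/22 = 72/506 = 36/253.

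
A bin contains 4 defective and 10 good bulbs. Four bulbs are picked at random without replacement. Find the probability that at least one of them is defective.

P(no defective) = 10/14 × 9/13 × 8/12 × 7/11 = 5040/24024 = 30/143.
P(at least one) = 1 − 30/143 = 113/143.

113/143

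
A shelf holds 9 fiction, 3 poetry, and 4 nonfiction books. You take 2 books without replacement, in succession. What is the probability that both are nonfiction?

P(all nonfiction) = 4/16 × 3/15 = 12/240 = 1/20.

1/20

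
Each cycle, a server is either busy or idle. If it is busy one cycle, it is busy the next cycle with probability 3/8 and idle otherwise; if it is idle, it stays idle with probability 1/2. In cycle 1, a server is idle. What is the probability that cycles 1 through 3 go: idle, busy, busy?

Cycle 1 is given. For each transition, use the conditional probability from the current state:
P(busy | idle) = 1/2; P(busy | busy) = 3/8.
P = 1/2 × 3/8 = 3/16.

3/16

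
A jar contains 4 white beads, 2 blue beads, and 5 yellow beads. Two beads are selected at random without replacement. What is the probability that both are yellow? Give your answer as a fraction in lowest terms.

2/11

P = 5/11 × 4/10 = 20/110 = 2/11.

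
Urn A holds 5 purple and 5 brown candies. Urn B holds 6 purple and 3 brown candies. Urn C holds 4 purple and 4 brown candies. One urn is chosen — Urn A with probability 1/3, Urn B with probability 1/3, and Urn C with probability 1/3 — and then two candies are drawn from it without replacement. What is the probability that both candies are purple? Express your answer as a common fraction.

From Urn A: P(both purple) = (5/10)(4/9) = 2/9.
From Urn B: P(both purple) = (6/9)(5/8) = 5/12.
From Urn C: P(both purple) = (4/8)(3/7) = 3/14.
Total probability = (1/3)(2/9) + (1/3)(5/12) + (1/3)(3/14) = 215/756.

215/756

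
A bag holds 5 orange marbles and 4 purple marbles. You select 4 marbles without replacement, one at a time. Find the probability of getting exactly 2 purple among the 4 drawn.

One ordering (purple drawn first) has probability 4/9 × 3/8 × 5/7 × 4/6 = 240/3024 = 5/63.
There are C(4,2) = 6 such orderings, each equally likely, so P = 6 × 5/63 = 10/21.

10/21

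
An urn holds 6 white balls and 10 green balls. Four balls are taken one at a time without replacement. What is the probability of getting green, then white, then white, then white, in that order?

5/182

Multiply the probability of each draw given the previous ones:
P = 10/16 × 6/15 × 5/14 × 4/13 = 1200/43680 = 5/182.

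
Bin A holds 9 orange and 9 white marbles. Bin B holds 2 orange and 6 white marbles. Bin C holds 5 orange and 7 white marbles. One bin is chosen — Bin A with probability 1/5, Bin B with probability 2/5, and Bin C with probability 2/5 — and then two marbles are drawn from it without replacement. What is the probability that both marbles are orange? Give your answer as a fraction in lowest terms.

From Bin A: P(both orange) = (9/18)(8/17) = 4/17.
From Bin B: P(both orange) = (2/8)(1/7) = 1/28.
From Bin C: P(both orange) = (5/12)(4/11) = 5/33.
Total probability = (1/5)(4/17) + (2/5)(1/28) + (2/5)(5/33) = 4789/39270.

4789/39270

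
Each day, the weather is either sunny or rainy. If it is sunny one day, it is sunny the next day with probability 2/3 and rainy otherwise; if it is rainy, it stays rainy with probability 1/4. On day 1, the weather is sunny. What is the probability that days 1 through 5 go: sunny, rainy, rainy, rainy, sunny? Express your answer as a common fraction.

Day 1 is given. For each transition, use the conditional probability from the current state:
P(rainy | sunny) = 1/3; P(rainy | rainy) = 1/4; P(rainy | rainy) = 1/4; P(sunny | rainy) = 3/4.
P = 1/3 × 1/4 × 1/4 × 3/4 = 3/192 = 1/64.

1/64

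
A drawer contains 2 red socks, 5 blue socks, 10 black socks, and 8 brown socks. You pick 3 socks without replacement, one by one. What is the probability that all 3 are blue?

1/230

P = 5/25 × 4/24 × 3/23 = 60/13800 = 1/230.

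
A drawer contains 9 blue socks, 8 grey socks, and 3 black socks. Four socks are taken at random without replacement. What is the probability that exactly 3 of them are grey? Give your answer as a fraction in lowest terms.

One ordering (grey drawn first) has probability 8/20 × 7/19 × 6/18 × 12/17 = 4032/116280 = 56/1615.
There are C(4,3) = 4 such orderings, each equally likely, so P = 4 × 56/1615 = 224/1615.

224/1615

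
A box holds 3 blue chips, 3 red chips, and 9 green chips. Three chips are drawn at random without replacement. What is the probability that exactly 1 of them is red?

One ordering (red drawn first) has probability 3/15 × 12/14 × 11/13 = 396/2730 = 66/455.
There are C(3,1) = 3 such orderings, each equally likely, so P = 3 × 66/455 = 198/455.

198/455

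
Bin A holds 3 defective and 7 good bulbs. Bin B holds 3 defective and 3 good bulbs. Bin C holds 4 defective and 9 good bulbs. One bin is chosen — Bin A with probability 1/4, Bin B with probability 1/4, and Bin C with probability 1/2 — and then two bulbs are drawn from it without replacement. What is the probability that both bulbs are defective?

From Bin A: P(both defective) = (3/10)(2/9) = 1/15.
From Bin B: P(both defective) = (3/6)(2/5) = 1/5.
From Bin C: P(both defective) = (4/13)(3/12) = 1/13.
Total probability = (1/4)(1/15) + (1/4)(1/5) + (1/2)(1/13) = 41/390.

41/390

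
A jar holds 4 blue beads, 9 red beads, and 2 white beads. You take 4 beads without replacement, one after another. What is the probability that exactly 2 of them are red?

One ordering (red drawn first) has probability 9/15 × 8/14 × 6/13 × 5/12 = 2160/32760 = 6/91.
There are C(4,2) = 6 such orderings, each equally likely, so P = 6 × 6/91 = 36/91.

36/91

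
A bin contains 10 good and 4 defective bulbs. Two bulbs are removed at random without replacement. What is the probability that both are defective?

P(every draw is defective) = 4/14 × 3/13 = 12/182 = 6/91.

6/91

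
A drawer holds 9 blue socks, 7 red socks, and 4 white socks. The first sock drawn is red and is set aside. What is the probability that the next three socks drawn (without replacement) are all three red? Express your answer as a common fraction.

With the first sock removed, 6 red remain out of 19.
P = 6/19 × 5/18 × 4/17 = 120/5814 = 20/969.

20/969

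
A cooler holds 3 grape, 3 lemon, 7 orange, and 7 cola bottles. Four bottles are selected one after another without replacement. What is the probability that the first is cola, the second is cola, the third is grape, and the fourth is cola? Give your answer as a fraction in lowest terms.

7/1292

Chain rule:
P = 7/20 × 6/19 × 3/18 × 5/17 = 630/116280 = 7/1292.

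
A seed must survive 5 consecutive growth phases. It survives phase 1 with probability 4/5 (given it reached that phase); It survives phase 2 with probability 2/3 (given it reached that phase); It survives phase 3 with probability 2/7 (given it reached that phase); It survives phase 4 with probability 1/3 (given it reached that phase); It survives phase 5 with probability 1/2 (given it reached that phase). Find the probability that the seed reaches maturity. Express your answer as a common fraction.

The events are sequential, so multiply the conditional probabilities:
P = 4/5 × 2/3 × 2/7 × 1/3 × 1/2 = 16/630 = 8/315.

8/315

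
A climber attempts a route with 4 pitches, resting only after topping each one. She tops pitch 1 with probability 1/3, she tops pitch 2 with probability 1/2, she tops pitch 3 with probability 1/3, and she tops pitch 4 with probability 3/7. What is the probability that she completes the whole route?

The events are sequential, so multiply the conditional probabilities:
P = 1/3 × 1/2 × 1/3 × 3/7 = 3/126 = 1/42.

1/42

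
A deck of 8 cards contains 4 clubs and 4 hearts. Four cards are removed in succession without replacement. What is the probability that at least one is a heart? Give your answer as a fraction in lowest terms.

69/70

P(no hearts) = 4/8 × 3/7 × 2/6 × 1/5 = 24/1680 = 1/70.
P(at least one) = 1 − 1/70 = 69/70.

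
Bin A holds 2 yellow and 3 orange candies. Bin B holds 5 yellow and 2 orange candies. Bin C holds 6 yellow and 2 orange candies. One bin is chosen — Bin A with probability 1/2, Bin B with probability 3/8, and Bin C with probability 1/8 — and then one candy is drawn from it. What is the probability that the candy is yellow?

From Bin A: P(yellow) = 2/5.
From Bin B: P(yellow) = 5/7.
From Bin C: P(yellow) = 6/8.
Total probability = (1/2)(2/5) + (3/8)(5/7) + (1/8)(6/8) = 629/1120.

629/1120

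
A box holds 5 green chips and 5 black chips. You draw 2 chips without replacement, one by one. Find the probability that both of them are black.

P = 5/10 × 4/9 = 20/90 = 2/9.

2/9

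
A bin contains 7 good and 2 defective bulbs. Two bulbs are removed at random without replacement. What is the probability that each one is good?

P = 7/9 × 6/8 = 42/72 = 7/12.

7/12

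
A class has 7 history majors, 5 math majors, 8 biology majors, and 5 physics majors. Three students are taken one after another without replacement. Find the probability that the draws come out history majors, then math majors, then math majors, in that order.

Each draw changes the counts, so multiply the conditional probabilities along the sequence:
P = 7/25 × 5/24 × 4/23 = 140/13800 = 7/690.

7/690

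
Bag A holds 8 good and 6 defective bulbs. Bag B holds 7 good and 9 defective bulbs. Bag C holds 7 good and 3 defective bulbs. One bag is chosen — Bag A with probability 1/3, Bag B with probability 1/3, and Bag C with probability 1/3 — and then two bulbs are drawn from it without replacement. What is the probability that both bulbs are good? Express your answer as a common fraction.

From Bag A: P(both good) = (8/14)(7/13) = 4/13.
From Bag B: P(both good) = (7/16)(6/15) = 7/40.
From Bag C: P(both good) = (7/10)(6/9) = 7/15.
Total probability = (1/3)(4/13) + (1/3)(7/40) + (1/3)(7/15) = 1481/4680.

1481/4680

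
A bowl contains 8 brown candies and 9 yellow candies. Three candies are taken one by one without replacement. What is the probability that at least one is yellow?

78/85

P(no yellow) = 8/17 × 7/16 × 6/15 = 336/4080 = 7/85.
P(at least one) = 1 − 7/85 = 78/85.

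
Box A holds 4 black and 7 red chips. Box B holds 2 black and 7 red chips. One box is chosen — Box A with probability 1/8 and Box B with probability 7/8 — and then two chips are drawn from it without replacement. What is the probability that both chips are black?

601/15840

From Box A: P(both black) = (4/11)(3/10) = 6/55.
From Box B: P(both black) = (2/9)(1/8) = 1/36.
Total probability = (1/8)(6/55) + (7/8)(1/36) = 601/15840.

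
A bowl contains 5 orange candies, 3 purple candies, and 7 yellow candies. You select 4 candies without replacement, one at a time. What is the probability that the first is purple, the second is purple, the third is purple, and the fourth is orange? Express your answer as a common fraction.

1/1092

Each draw changes the counts, so multiply the conditional probabilities along the sequence:
P = 3/15 × 2/14 × 1/13 × 5/12 = 30/32760 = 1/1092.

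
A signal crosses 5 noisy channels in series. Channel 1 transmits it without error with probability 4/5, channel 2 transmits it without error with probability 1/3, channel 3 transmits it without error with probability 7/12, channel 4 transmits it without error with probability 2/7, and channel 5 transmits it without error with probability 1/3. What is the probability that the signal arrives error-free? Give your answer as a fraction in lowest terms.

2/135

Each stage is reached only if all earlier stages succeed, so
P = 4/5 × 1/3 × 7/12 × 2/7 × 1/3 = 56/3780 = 2/135.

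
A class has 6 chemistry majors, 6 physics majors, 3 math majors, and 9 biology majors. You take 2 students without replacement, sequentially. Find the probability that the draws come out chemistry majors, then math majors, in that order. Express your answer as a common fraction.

3/92

Each draw changes the counts, so multiply the conditional probabilities along the sequence:
P = 6/24 × 3/23 = 18/552 = 3/92.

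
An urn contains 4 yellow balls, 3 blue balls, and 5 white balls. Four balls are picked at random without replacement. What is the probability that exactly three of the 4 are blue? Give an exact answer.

One ordering (blue drawn first) has probability 3/12 × 2/11 × 1/10 × 9/9 = 54/11880 = 1/220.
There are C(4,3) = 4 such orderings, each equally likely, so P = 4 × 1/220 = 1/55.

1/55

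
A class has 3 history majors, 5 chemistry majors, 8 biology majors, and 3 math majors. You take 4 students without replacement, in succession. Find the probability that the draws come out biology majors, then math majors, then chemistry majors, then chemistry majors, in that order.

5/969

Each draw changes the counts, so multiply the conditional probabilities along the sequence:
P = 8/19 × 3/18 × 5/17 × 4/16 = 480/93024 = 5/969.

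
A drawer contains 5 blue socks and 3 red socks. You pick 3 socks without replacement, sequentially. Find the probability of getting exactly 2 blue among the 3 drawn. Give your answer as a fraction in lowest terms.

One ordering (blue drawn first) has probability 5/8 × 4/7 × 3/6 = 60/336 = 5/28.
There are C(3,2) = 3 such orderings, each equally likely, so P = 3 × 5/28 = 15/28.

15/28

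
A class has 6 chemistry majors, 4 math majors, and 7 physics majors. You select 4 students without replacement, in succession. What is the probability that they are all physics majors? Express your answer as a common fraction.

P = 7/17 × 6/16 × 5/15 × 4/14 = 840/57120 = 1/68.

1/68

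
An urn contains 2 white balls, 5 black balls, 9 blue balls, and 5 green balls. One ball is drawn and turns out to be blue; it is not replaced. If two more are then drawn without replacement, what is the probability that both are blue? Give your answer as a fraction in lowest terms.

With the first ball removed, 8 blue remain out of 20.
P = 8/20 × 7/19 = 56/380 = 14/95.

14/95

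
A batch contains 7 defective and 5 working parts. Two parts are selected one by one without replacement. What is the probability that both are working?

P(all working) = 5/12 × 4/11 = 20/132 = 5/33.

5/33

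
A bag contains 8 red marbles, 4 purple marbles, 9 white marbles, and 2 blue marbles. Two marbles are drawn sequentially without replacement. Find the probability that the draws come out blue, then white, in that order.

Multiply the probability of each draw given the previous ones:
P = 2/23 × 9/22 = 18/506 = 9/253.

9/253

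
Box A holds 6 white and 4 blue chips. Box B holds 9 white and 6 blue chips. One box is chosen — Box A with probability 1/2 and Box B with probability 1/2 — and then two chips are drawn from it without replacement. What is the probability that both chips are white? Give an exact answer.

From Box A: P(both white) = (6/10)(5/9) = 1/3.
From Box B: P(both white) = (9/15)(8/14) = 12/35.
Total probability = (1/2)(1/3) + (1/2)(12/35) = 71/210.

71/210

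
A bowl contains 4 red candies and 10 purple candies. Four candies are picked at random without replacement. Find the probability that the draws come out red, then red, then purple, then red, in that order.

Multiply the probability of each draw given the previous ones:
P = 4/14 × 3/13 × 10/12 × 2/11 = 240/24024 = 10/1001.

10/1001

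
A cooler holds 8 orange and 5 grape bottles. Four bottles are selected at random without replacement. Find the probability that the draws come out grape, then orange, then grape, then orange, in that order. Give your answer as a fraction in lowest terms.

Chain rule:
P = 5/13 × 8/12 × 4/11 × 7/10 = 1120/17160 = 28/429.

28/429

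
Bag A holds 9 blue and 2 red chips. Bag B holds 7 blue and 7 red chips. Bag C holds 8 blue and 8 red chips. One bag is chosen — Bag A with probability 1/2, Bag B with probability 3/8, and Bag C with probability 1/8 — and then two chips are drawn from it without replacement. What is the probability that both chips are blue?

15203/34320

From Bag A: P(both blue) = (9/11)(8/10) = 36/55.
From Bag B: P(both blue) = (7/14)(6/13) = 3/13.
From Bag C: P(both blue) = (8/16)(7/15) = 7/30.
Total probability = (1/2)(36/55) + (3/8)(3/13) + (1/8)(7/30) = 15203/34320.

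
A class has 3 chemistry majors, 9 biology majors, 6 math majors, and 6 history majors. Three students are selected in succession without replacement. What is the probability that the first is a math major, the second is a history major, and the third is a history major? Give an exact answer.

Each draw changes the counts, so multiply the conditional probabilities along the sequence:
P = 6/24 × 6/23 × 5/22 = 180/12144 = 15/1012.

15/1012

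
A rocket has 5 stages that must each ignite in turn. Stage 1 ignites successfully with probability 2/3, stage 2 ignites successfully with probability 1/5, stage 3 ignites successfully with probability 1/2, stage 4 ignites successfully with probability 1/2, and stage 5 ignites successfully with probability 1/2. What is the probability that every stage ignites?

Multiplying along the chain,
P = 2/3 × 1/5 × 1/2 × 1/2 × 1/2 = 2/120 = 1/60.

1/60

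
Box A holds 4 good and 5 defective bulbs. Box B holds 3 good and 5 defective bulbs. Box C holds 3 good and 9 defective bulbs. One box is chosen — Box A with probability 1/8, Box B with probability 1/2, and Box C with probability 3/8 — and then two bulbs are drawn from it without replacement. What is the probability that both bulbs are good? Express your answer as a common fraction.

169/1848

From Box A: P(both good) = (4/9)(3/8) = 1/6.
From Box B: P(both good) = (3/8)(2/7) = 3/28.
From Box C: P(both good) = (3/12)(2/11) = 1/22.
Total probability = (1/8)(1/6) + (1/2)(3/28) + (3/8)(1/22) = 169/1848.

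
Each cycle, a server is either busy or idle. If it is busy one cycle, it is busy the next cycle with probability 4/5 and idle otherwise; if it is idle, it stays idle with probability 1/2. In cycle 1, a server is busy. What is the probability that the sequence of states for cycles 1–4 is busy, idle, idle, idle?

Cycle 1 is given. For each transition, use the conditional probability from the current state:
P(idle | busy) = 1/5; P(idle | idle) = 1/2; P(idle | idle) = 1/2.
P = 1/5 × 1/2 × 1/2 = 1/20.

1/20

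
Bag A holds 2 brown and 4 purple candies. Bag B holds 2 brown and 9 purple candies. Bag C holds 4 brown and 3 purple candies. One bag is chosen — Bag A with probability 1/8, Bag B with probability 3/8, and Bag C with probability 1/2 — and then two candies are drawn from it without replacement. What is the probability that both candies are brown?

From Bag A: P(both brown) = (2/6)(1/5) = 1/15.
From Bag B: P(both brown) = (2/11)(1/10) = 1/55.
From Bag C: P(both brown) = (4/7)(3/6) = 2/7.
Total probability = (1/8)(1/15) + (3/8)(1/55) + (1/2)(2/7) = 73/462.

73/462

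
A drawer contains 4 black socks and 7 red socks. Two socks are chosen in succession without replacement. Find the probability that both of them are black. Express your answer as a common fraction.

6/55

P = 4/11 × 3/10 = 12/110 = 6/55.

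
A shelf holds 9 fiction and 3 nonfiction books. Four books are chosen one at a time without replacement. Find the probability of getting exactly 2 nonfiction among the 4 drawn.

12/55

One ordering (nonfiction drawn first) has probability 3/12 × 2/11 × 9/10 × 8/9 = 432/11880 = 2/55.
There are C(4,2) = 6 such orderings, each equally likely, so P = 6 × 2/55 = 12/55.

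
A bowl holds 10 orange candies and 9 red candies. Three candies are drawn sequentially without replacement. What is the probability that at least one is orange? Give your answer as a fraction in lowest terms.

295/323

P(no orange) = 9/19 × 8/18 × 7/17 = 504/5814 = 28/323.
P(at least one) = 1 − 28/323 = 295/323.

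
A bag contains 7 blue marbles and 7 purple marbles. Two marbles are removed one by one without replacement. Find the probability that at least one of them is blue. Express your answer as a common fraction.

10/13

P(no blue) = 7/14 × 6/13 = 42/182 = 3/13.
P(at least one) = 1 − 3/13 = 10/13.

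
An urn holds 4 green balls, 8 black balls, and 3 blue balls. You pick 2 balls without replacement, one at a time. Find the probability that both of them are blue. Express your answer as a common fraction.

1/35

P(every draw is blue) = 3/15 × 2/14 = 6/210 = 1/35.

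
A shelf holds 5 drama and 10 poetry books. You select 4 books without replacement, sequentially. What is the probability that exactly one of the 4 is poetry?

20/273

One ordering (poetry drawn first) has probability 10/15 × 5/14 × 4/13 × 3/12 = 600/32760 = 5/273.
There are C(4,1) = 4 such orderings, each equally likely, so P = 4 × 5/273 = 20/273.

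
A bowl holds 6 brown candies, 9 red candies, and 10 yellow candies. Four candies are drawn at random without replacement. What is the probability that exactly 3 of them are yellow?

36/253

One ordering (yellow drawn first) has probability 10/25 × 9/24 × 8/23 × 15/22 = 10800/303600 = 9/253.
There are C(4,3) = 4 such orderings, each equally likely, so P = 4 × 9/253 = 36/253.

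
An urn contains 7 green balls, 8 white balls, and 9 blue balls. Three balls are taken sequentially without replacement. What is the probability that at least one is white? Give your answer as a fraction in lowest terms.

183/253

P(no white) = 16/24 × 15/23 × 14/22 = 3360/12144 = 70/253.
P(at least one) = 1 − 70/253 = 183/253.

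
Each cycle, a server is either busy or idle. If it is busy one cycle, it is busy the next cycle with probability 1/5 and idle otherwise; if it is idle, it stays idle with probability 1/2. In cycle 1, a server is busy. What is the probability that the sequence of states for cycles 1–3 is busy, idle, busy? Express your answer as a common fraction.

Cycle 1 is given. For each transition, use the conditional probability from the current state:
P(idle | busy) = 4/5; P(busy | idle) = 1/2.
P = 4/5 × 1/2 = 4/10 = 2/5.

2/5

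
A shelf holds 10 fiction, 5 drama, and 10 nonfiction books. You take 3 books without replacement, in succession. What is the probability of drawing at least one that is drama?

58/115

P(no drama) = 20/25 × 19/24 × 18/23 = 6840/13800 = 57/115.
P(at least one) = 1 − 57/115 = 58/115.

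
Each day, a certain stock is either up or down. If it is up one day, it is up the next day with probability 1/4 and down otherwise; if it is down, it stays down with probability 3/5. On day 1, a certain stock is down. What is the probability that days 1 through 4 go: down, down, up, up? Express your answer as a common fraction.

3/50

Day 1 is given. For each transition, use the conditional probability from the current state:
P(down | down) = 3/5; P(up | down) = 2/5; P(up | up) = 1/4.
P = 3/5 × 2/5 × 1/4 = 6/100 = 3/50.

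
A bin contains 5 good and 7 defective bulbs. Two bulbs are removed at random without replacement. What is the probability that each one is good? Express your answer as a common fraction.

5/33

P(every draw is good) = 5/12 × 4/11 = 20/132 = 5/33.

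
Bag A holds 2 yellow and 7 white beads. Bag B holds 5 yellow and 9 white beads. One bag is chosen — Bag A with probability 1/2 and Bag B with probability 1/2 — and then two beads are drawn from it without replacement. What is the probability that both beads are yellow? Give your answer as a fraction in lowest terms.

From Bag A: P(both yellow) = (2/9)(1/8) = 1/36.
From Bag B: P(both yellow) = (5/14)(4/13) = 10/91.
Total probability = (1/2)(1/36) + (1/2)(10/91) = 451/6552.

451/6552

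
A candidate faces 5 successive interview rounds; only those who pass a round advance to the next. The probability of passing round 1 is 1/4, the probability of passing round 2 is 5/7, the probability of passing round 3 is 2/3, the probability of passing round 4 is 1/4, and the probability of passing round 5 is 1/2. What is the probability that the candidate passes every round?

The events are sequential, so multiply the conditional probabilities:
P = 1/4 × 5/7 × 2/3 × 1/4 × 1/2 = 10/672 = 5/336.

5/336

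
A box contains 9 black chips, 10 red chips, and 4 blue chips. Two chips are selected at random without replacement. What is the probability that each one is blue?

6/253

P(every draw is blue) = 4/23 × 3/22 = 12/506 = 6/253.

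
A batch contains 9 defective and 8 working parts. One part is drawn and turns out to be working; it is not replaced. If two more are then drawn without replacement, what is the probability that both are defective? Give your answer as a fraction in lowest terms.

3/10

With the first part removed, 9 defective remain out of 16.
P = 9/16 × 8/15 = 72/240 = 3/10.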